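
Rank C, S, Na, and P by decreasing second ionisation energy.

Na, C, S, P

IE_2 is the cost of taking one more electron from the +1 cation: C⁺ still has 3 valence electrons; S⁺ still has 5 valence electrons; Na⁺ is the bare [Ne] core; P⁺ still has 4 valence electrons.
Breaking into a closed-shell core is much more expensive than removing a leftover valence electron — Na has the largest IE_2 here.
Valence configurations: C⁺ [He]2s²2p¹, S⁺ [Ne]3s²3p³, P⁺ [Ne]3s²3p².
The numbers (kJ/mol): C 2353, S 2252, Na 4562, P 1907.
Hence IE_2: P < S < C < Na.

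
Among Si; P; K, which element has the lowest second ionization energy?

IE_2 is the cost of taking one more electron from the +1 cation: Si⁺ still has 3 valence electrons; P⁺ still has 4 valence electrons; K⁺ is the bare [Ar] core.
Core electrons are held far more tightly than valence electrons, so K tops the IE_2 order.
Valence configurations: Si⁺ [Ne]3s²3p¹, P⁺ [Ne]3s²3p².
Approximate IE_2 values (kJ/mol): Si 1577, P 1907, K 3052.
Hence IE_2: Si < P < K.

Si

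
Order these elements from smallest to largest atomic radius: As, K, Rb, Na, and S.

Na is in period 3, group 1; S is in period 3, group 16; K is in period 4, group 1; As is in period 4, group 15; Rb is in period 5, group 1.
Radius decreases left→right (rising Z_eff, same n) and increases top→bottom (higher n).
Neither a single period nor a single group — weigh both effects.
As > S: both effects reinforce here, so As is clearly the larger of the two.
Na > As: the two effects oppose for this pair; the across-period effect wins (155 vs 121 pm).
K > Na: K sits below Na in group 1, so the down-group effect alone puts K larger.
Rb > K: they share group 1; the group trend gives Rb the larger value.
Tabulated atomic radius (pm): Na 155, S 103, K 196, As 121, Rb 210.
So from smallest to largest: S < As < Na < K < Rb.

S, As, Na, K, Rb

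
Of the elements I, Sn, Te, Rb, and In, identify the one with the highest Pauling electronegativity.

I

Rb is in period 5, group 1; In is in period 5, group 13; Sn is in period 5, group 14; Te is in period 5, group 16; I is in period 5, group 17.
EN rises left→right (higher Z_eff, smaller atoms) and falls top→bottom (larger, more shielded atoms).
All lie in period 5, so electronegativity increases left to right.
The highest Pauling electronegativity among these belongs to I.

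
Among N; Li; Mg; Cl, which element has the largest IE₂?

Li

The second ionization energy removes an electron from the +1 ion. For each element: N⁺ still has 4 valence electrons; Li⁺ is the bare [He] core; Mg⁺ still has 1 valence electron; Cl⁺ still has 6 valence electrons.
Pulling an electron out of a noble-gas core costs far more than removing a remaining valence electron, so Li sits at the high end of IE_2.
Valence configurations: N⁺ [He]2s²2p², Mg⁺ [Ne]3s¹, Cl⁺ [Ne]3s²3p⁴.
Tabulated IE_2 (kJ/mol): N 2856, Li 7298, Mg 1451, Cl 2298.
Hence IE_2: Mg < Cl < N < Li.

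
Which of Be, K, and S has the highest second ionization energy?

After 1 electron has been removed, what remains? Be⁺ still has 1 valence electron; K⁺ is the bare [Ar] core; S⁺ still has 5 valence electrons.
Pulling an electron out of a noble-gas core costs far more than removing a remaining valence electron, so K sits at the high end of IE_2.
Valence configurations: Be⁺ [He]2s¹, S⁺ [Ne]3s²3p³.
Tabulated IE_2 (kJ/mol): Be 1757, K 3052, S 2252.
Overall IE_2 order: Be < S < K.

K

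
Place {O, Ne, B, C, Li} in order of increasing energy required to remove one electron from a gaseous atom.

Li is in period 2, group 1; B is in period 2, group 13; C is in period 2, group 14; O is in period 2, group 16; Ne is in period 2, group 18.
IE₁ increases left→right with effective nuclear charge and decreases top→bottom as the valence shell moves farther out.
All lie in period 2, so first ionization energy increases left to right.
So from lowest to highest: Li < B < C < O < Ne.

Li < B < C < O < Ne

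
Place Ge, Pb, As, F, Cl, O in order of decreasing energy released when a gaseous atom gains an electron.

Cl > F > O > Ge > As > Pb

O is in period 2, group 16; F is in period 2, group 17; Cl is in period 3, group 17; Ge is in period 4, group 14; As is in period 4, group 15; Pb is in period 6, group 14.
EA tends to increase across a period and decrease down a group, though the pattern is less regular than for IE or radius.
Here both period and group differ, so the two effects have to be weighed against each other.
As > Pb: both effects reinforce here, so As is clearly the higher of the two.
Ge > As: this pair runs against the simple trend — see the exception note.
O > Ge: relative to Ge, both the across-period and down-group shifts push O's electron affinity up.
F > O: both are in period 2; the period trend gives F the larger value.
Cl > F: this pair runs against the simple trend — see the exception note.
Note the exception: Ge has a higher electron affinity than As, contrary to the simple trend — adding an electron to As's half-filled 4p³ is unfavourable, so Ge (4p²) has the more exothermic EA.
Note the exception: Cl has a higher electron affinity than F, contrary to the simple trend — F's small 2p subshell makes the incoming electron feel strong e⁻–e⁻ repulsion, so Cl actually releases more energy on gaining an electron.
Tabulated electron affinity (kJ/mol): O 141, F 328, Cl 349, Ge 119, As 78, Pb 35.
So from highest to lowest: Cl > F > O > Ge > As > Pb.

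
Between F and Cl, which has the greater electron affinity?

EA tends to increase across a period and decrease down a group, though the pattern is less regular than for IE or radius.
All are in group 17; the group trend (electron affinity increases up the group) applies, with the exception below.
Note the exception: Cl has a higher electron affinity than F, contrary to the simple trend — F's small 2p subshell makes the incoming electron feel strong e⁻–e⁻ repulsion, so Cl actually releases more energy on gaining an electron.
Tabulated electron affinity (kJ/mol): F 328, Cl 349.
So Cl has the greater electron affinity (Cl > F).

Cl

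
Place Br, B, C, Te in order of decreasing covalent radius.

Te > Br > B > C

B is in period 2, group 13; C is in period 2, group 14; Br is in period 4, group 17; Te is in period 5, group 16.
Across a period the added protons contract the valence shell; down a group each new principal shell makes the atom larger.
These span different periods and groups, so the two trends combine.
B > C: B lies to the left of C in period 2, so the across-period effect alone puts B larger.
Br > B: the two effects oppose for this pair; the down-group effect wins (114 vs 85 pm).
Te > Br: both effects reinforce here, so Te is clearly the larger of the two.
Tabulated atomic radius (pm): B 85, C 75, Br 114, Te 136.
So from largest to smallest: Te > Br > B > C.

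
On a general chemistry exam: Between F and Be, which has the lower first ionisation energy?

Be is in period 2, group 2; F is in period 2, group 17.
IE₁ increases left→right with effective nuclear charge and decreases top→bottom as the valence shell moves farther out.
All lie in period 2, so first ionization energy increases left to right.
So Be has the lower first ionisation energy (Be < F).

Be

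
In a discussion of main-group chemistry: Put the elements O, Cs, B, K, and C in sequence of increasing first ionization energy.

B is in period 2, group 13; C is in period 2, group 14; O is in period 2, group 16; K is in period 4, group 1; Cs is in period 6, group 1.
Removing the outermost electron gets harder across a period and easier down a group.
Neither a single period nor a single group — weigh both effects.
K > Cs: they share group 1; the group trend gives K the larger value.
B > K: relative to K, both the across-period and down-group shifts push B's first ionization energy up.
C > B: C lies to the right of B in period 2, so the across-period effect alone puts C higher.
O > C: O lies to the right of C in period 2, so the across-period effect alone puts O higher.
Approximate values (kJ/mol): B 801, C 1086, O 1314, K 419, Cs 376.
So from lowest to highest: Cs < K < B < C < O.

Cs, K, B, C, O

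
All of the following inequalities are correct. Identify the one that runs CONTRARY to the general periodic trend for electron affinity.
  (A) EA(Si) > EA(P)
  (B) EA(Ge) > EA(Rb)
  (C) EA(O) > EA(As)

(A)

The general trend: electron affinity increases across a period and decreases down a group.
(A) Si (period 3, group 14) vs P (period 3, group 15): the stated order contradicts the simple trend.
(B) Ge (period 4, group 14) vs Rb (period 5, group 1): the stated order agrees with the simple trend.
(C) O (period 2, group 16) vs As (period 4, group 15): the stated order agrees with the simple trend.
The exception is (A): adding an electron to P's half-filled 3p³ is unfavourable, so Si (3p²) has the more exothermic EA.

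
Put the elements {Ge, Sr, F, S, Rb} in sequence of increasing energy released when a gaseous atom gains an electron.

Sr, Rb, Ge, S, F

F is in period 2, group 17; S is in period 3, group 16; Ge is in period 4, group 14; Rb is in period 5, group 1; Sr is in period 5, group 2.
Atoms with high Z_eff and room in the valence shell (especially the halogens) have the most exothermic electron affinities.
Here both period and group differ, so the two effects have to be weighed against each other.
Rb > Sr: this pair runs against the simple trend — see the exception note.
Ge > Rb: relative to Rb, both the across-period and down-group shifts push Ge's electron affinity up.
S > Ge: relative to Ge, both the across-period and down-group shifts push S's electron affinity up.
F > S: relative to S, both the across-period and down-group shifts push F's electron affinity up.
Note the exception: Rb has a higher electron affinity than Sr, contrary to the simple trend — adding an electron to Sr (ns²) has to open a new, higher-energy np subshell, which is unfavourable.
For reference (kJ/mol): F 328, S 200, Ge 119, Rb 47, Sr 5.
So from lowest to highest: Sr < Rb < Ge < S < F.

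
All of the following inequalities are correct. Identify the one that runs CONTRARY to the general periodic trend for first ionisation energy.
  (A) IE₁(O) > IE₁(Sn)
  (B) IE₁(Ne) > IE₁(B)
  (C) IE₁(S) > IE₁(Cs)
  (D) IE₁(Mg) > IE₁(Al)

(D)

The general trend: first ionisation energy increases across a period and decreases down a group.
(A) O (period 2, group 16) vs Sn (period 5, group 14): the stated order agrees with the simple trend.
(B) Ne (period 2, group 18) vs B (period 2, group 13): the stated order agrees with the simple trend.
(C) S (period 3, group 16) vs Cs (period 6, group 1): the stated order agrees with the simple trend.
(D) Mg (period 3, group 2) vs Al (period 3, group 13): the stated order contradicts the simple trend.
The exception is (D): Al's single 3p electron is easier to remove than one from Mg's filled 3s².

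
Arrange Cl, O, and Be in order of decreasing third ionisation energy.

Be > O > Cl

IE_3 is the cost of taking one more electron from the +2 cation: Cl²⁺ still has 5 valence electrons; O²⁺ still has 4 valence electrons; Be²⁺ is the bare [He] core.
Pulling an electron out of a noble-gas core costs far more than removing a remaining valence electron, so Be sits at the high end of IE_3.
Valence configurations: Cl²⁺ [Ne]3s²3p³, O²⁺ [He]2s²2p².
The numbers (kJ/mol): Cl 3822, O 5300, Be 14849.
Hence IE_3: Cl < O < Be.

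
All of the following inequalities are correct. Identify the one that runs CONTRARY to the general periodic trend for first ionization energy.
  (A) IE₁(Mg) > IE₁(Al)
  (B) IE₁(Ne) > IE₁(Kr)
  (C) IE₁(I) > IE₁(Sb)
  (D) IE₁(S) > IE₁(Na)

The general trend: first ionization energy increases across a period and decreases down a group.
(A) Mg (period 3, group 2) vs Al (period 3, group 13): the stated order contradicts the simple trend.
(B) Ne (period 2, group 18) vs Kr (period 4, group 18): the stated order agrees with the simple trend.
(C) I (period 5, group 17) vs Sb (period 5, group 15): the stated order agrees with the simple trend.
(D) S (period 3, group 16) vs Na (period 3, group 1): the stated order agrees with the simple trend.
The exception is (A): Al's single 3p electron is easier to remove than one from Mg's filled 3s².

(A)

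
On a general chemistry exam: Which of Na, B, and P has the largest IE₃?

IE_3 is the cost of taking one more electron from the +2 cation: Na²⁺ is already 1 electron into the core; B²⁺ still has 1 valence electron; P²⁺ still has 3 valence electrons.
Pulling an electron out of a noble-gas core costs far more than removing a remaining valence electron, so Na sits at the high end of IE_3.
Valence configurations: B²⁺ [He]2s¹, P²⁺ [Ne]3s²3p¹.
Tabulated IE_3 (kJ/mol): Na 6910, B 3660, P 2914.
Overall IE_3 order: P < B < Na.

Na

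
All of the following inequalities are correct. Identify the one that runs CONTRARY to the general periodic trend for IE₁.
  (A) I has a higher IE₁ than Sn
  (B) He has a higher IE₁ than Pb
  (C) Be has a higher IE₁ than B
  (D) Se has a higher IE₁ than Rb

(C)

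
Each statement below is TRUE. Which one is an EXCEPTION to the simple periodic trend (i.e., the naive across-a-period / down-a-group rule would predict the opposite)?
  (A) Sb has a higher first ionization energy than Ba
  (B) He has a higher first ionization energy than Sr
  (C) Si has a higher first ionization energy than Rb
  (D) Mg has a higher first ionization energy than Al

The general trend: first ionization energy increases across a period and decreases down a group.
(A) Sb (period 5, group 15) vs Ba (period 6, group 2): the stated order agrees with the simple trend.
(B) He (period 1, group 18) vs Sr (period 5, group 2): the stated order agrees with the simple trend.
(C) Si (period 3, group 14) vs Rb (period 5, group 1): the stated order agrees with the simple trend.
(D) Mg (period 3, group 2) vs Al (period 3, group 13): the stated order contradicts the simple trend.
The exception is (D): Al's single 3p electron is easier to remove than one from Mg's filled 3s².

(D)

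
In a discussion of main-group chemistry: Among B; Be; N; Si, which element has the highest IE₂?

IE_2 is the cost of taking one more electron from the +1 cation: B⁺ still has 2 valence electrons; Be⁺ still has 1 valence electron; N⁺ still has 4 valence electrons; Si⁺ still has 3 valence electrons.
All are still removing valence electrons, so compare the +1 ions as you would atoms: IE_2 generally rises across a period (higher Z_eff) and falls down a group (larger shell), subject to the usual subshell exceptions.
Valence configurations: B⁺ [He]2s², Be⁺ [He]2s¹, N⁺ [He]2s²2p², Si⁺ [Ne]3s²3p¹.
The numbers (kJ/mol): B 2427, Be 1757, N 2856, Si 1577.
Overall IE_2 order: Si < Be < B < N.

N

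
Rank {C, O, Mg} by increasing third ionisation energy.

C, O, Mg

IE_3 is the cost of taking one more electron from the +2 cation: C²⁺ still has 2 valence electrons; O²⁺ still has 4 valence electrons; Mg²⁺ is the bare [Ne] core.
Core electrons are held far more tightly than valence electrons, so Mg tops the IE_3 order.
Valence configurations: C²⁺ [He]2s², O²⁺ [He]2s²2p².
Approximate IE_3 values (kJ/mol): C 4620, O 5300, Mg 7733.
Hence IE_3: C < O < Mg.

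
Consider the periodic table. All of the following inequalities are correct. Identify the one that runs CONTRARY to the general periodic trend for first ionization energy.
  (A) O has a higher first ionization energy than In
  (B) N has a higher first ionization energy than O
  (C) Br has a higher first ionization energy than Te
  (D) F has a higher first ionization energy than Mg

The general trend: first ionization energy increases across a period and decreases down a group.
(A) O (period 2, group 16) vs In (period 5, group 13): the stated order agrees with the simple trend.
(B) N (period 2, group 15) vs O (period 2, group 16): the stated order contradicts the simple trend.
(C) Br (period 4, group 17) vs Te (period 5, group 16): the stated order agrees with the simple trend.
(D) F (period 2, group 17) vs Mg (period 3, group 2): the stated order agrees with the simple trend.
The exception is (B): pairing an electron in O's 2p⁴ costs repulsion energy, so O ionizes more easily than half-filled N (2p³).

(B)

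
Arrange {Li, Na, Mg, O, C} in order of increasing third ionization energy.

C < O < Na < Mg < Li

The third ionization energy removes an electron from the +2 ion. For each element: Li²⁺ is already 1 electron into the core; Na²⁺ is already 1 electron into the core; Mg²⁺ is the bare [Ne] core; O²⁺ still has 4 valence electrons; C²⁺ still has 2 valence electrons.
Core electrons are held far more tightly than valence electrons, so Na, Mg and Li top the IE_3 order.
Valence configurations: O²⁺ [He]2s²2p², C²⁺ [He]2s².
Tabulated IE_3 (kJ/mol): Li 11815, Na 6910, Mg 7733, O 5300, C 4620.
So the third ionization energies run C < O < Na < Mg < Li.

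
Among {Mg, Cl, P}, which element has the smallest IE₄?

The fourth ionization energy removes an electron from the +3 ion. For each element: Mg³⁺ is already 1 electron into the core; Cl³⁺ still has 4 valence electrons; P³⁺ still has 2 valence electrons.
Pulling an electron out of a noble-gas core costs far more than removing a remaining valence electron, so Mg sits at the high end of IE_4.
Valence configurations: Cl³⁺ [Ne]3s²3p², P³⁺ [Ne]3s².
Tabulated IE_4 (kJ/mol): Mg 10543, Cl 5159, P 4964.
So the fourth ionization energies run P < Cl < Mg.

P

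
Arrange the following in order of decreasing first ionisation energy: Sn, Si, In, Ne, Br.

Ne is in period 2, group 18; Si is in period 3, group 14; Br is in period 4, group 17; In is in period 5, group 13; Sn is in period 5, group 14.
Removing the outermost electron gets harder across a period and easier down a group.
Neither a single period nor a single group — weigh both effects.
Sn > In: both are in period 5; the period trend gives Sn the larger value.
Si > Sn: they share group 14; the group trend gives Si the larger value.
Br > Si: the two effects oppose for this pair; the across-period effect wins (1140 vs 786 kJ/mol).
Ne > Br: relative to Br, both the across-period and down-group shifts push Ne's first ionization energy up.
For reference (kJ/mol): Ne 2081, Si 786, Br 1140, In 558, Sn 709.
So from highest to lowest: Ne > Br > Si > Sn > In.

Ne, Br, Si, Sn, In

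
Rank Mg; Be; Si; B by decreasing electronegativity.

Be is in period 2, group 2; B is in period 2, group 13; Mg is in period 3, group 2; Si is in period 3, group 14.
EN rises left→right (higher Z_eff, smaller atoms) and falls top→bottom (larger, more shielded atoms).
Neither a single period nor a single group — weigh both effects.
Be > Mg: Be sits above Mg in group 2, so the down-group effect alone puts Be higher.
Si > Be: the two effects oppose for this pair; the across-period effect wins (1.90 vs 1.57).
B > Si: the two effects oppose for this pair; the down-group effect wins (2.04 vs 1.90).
For reference (Pauling): Be 1.57, B 2.04, Mg 1.31, Si 1.90.
So from highest to lowest: B > Si > Be > Mg.

B > Si > Be > Mg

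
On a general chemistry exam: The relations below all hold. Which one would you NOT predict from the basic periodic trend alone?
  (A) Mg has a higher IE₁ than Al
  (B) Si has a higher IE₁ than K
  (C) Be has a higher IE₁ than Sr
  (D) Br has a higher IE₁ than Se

(A)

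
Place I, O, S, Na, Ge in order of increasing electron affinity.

Na < Ge < O < S < I

O is in period 2, group 16; Na is in period 3, group 1; S is in period 3, group 16; Ge is in period 4, group 14; I is in period 5, group 17.
Adding an electron releases more energy for atoms nearer the top right (short of the noble gases).
Here both period and group differ, so the two effects have to be weighed against each other.
Ge > Na: period and group pull opposite ways; the across-period shift dominates (119 vs 53 kJ/mol).
O > Ge: both effects reinforce here, so O is clearly the higher of the two.
S > O: this pair runs against the simple trend — see the exception note.
I > S: period and group pull opposite ways; the across-period shift dominates (295 vs 200 kJ/mol).
Note the exception: S has a higher electron affinity than O, contrary to the simple trend — the compact 2p subshell of O repels the added electron more than S's larger 3p does.
For reference (kJ/mol): O 141, Na 53, S 200, Ge 119, I 295.
So from lowest to highest: Na < Ge < O < S < I.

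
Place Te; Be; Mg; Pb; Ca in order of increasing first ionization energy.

Ca, Pb, Mg, Te, Be

IE₁ increases left→right with effective nuclear charge and decreases top→bottom as the valence shell moves farther out.
These span different periods and groups, so the two trends combine.
Pb > Ca: the two effects oppose for this pair; the across-period effect wins (716 vs 590 kJ/mol).
Mg > Pb: period and group pull opposite ways; the down-group shift dominates (738 vs 716 kJ/mol).
Te > Mg: period and group pull opposite ways; the across-period shift dominates (869 vs 738 kJ/mol).
Be > Te: period and group pull opposite ways; the down-group shift dominates (900 vs 869 kJ/mol).
Tabulated first ionization energy (kJ/mol): Be 900, Mg 738, Ca 590, Te 869, Pb 716.
So from lowest to highest: Ca < Pb < Mg < Te < Be.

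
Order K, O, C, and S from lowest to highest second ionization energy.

After 1 electron has been removed, what remains? K⁺ is the bare [Ar] core; O⁺ still has 5 valence electrons; C⁺ still has 3 valence electrons; S⁺ still has 5 valence electrons.
Usually core removal costs more than valence removal, but here the competition is close: a tightly held n=2 valence electron can cost more to remove than an n=3 core electron, so the actual values have to decide it.
Valence configurations: O⁺ [He]2s²2p³, C⁺ [He]2s²2p¹, S⁺ [Ne]3s²3p³.
Approximate IE_2 values (kJ/mol): K 3052, O 3388, C 2353, S 2252.
So the second ionization energies run S < C < K < O.

S < C < K < O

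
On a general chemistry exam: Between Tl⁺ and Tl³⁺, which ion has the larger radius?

Tl⁺

Both ions have Z = 81 protons, but Tl³⁺ has lost more electrons, so its remaining electrons feel a larger effective nuclear charge per electron and are pulled in more tightly.
Higher positive charge → smaller ion, so Tl⁺ > Tl³⁺.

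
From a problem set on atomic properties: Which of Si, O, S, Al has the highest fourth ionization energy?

Consider each +3 ion: Si³⁺ still has 1 valence electron; O³⁺ still has 3 valence electrons; S³⁺ still has 3 valence electrons; Al³⁺ is the bare [Ne] core.
Pulling an electron out of a noble-gas core costs far more than removing a remaining valence electron, so Al sits at the high end of IE_4.
Valence configurations: Si³⁺ [Ne]3s¹, O³⁺ [He]2s²2p¹, S³⁺ [Ne]3s²3p¹.
Approximate IE_4 values (kJ/mol): Si 4356, O 7469, S 4556, Al 11577.
Hence IE_4: Si < S < O < Al.

Al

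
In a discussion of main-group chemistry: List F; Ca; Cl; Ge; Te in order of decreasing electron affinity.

Cl, F, Te, Ge, Ca

F is in period 2, group 17; Cl is in period 3, group 17; Ca is in period 4, group 2; Ge is in period 4, group 14; Te is in period 5, group 16.
Adding an electron releases more energy for atoms nearer the top right (short of the noble gases).
These span different periods and groups, so the two trends combine.
Ge > Ca: both are in period 4; the period trend gives Ge the larger value.
Te > Ge: the two effects oppose for this pair; the across-period effect wins (190 vs 119 kJ/mol).
F > Te: both effects reinforce here, so F is clearly the higher of the two.
Cl > F: this pair runs against the simple trend — see the exception note.
Note the exception: Cl has a higher electron affinity than F, contrary to the simple trend — F's small 2p subshell makes the incoming electron feel strong e⁻–e⁻ repulsion, so Cl actually releases more energy on gaining an electron.
Approximate values (kJ/mol): F 328, Cl 349, Ca 2, Ge 119, Te 190.
So from highest to lowest: Cl > F > Te > Ge > Ca.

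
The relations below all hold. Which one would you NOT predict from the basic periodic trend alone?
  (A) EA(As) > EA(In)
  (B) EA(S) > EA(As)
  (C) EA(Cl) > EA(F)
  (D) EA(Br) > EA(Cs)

(C)

The general trend: electron affinity increases across a period and decreases down a group.
(A) As (period 4, group 15) vs In (period 5, group 13): the stated order agrees with the simple trend.
(B) S (period 3, group 16) vs As (period 4, group 15): the stated order agrees with the simple trend.
(C) Cl (period 3, group 17) vs F (period 2, group 17): the stated order contradicts the simple trend.
(D) Br (period 4, group 17) vs Cs (period 6, group 1): the stated order agrees with the simple trend.
The exception is (C): F's small 2p subshell makes the incoming electron feel strong e⁻–e⁻ repulsion, so Cl actually releases more energy on gaining an electron.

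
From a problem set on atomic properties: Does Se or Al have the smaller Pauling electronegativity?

Al

Al is in period 3, group 13; Se is in period 4, group 16.
Electronegativity increases across a period and decreases down a group, tracking effective nuclear charge and atomic size.
These span different periods and groups, so the two trends combine.
Se > Al: the two effects oppose for this pair; the across-period effect wins (2.55 vs 1.61).
For reference (Pauling): Al 1.61, Se 2.55.
So Al has the smaller Pauling electronegativity (Al < Se).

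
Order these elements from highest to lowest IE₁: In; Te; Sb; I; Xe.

In is in period 5, group 13; Sb is in period 5, group 15; Te is in period 5, group 16; I is in period 5, group 17; Xe is in period 5, group 18.
First ionization energy rises across a period (greater Z_eff holds electrons more tightly) and falls down a group (valence electrons are farther from the nucleus).
All lie in period 5, so first ionization energy increases left to right.
So from highest to lowest: Xe > I > Te > Sb > In.

Xe > I > Te > Sb > In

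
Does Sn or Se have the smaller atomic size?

Se is in period 4, group 16; Sn is in period 5, group 14.
Across a period the added protons contract the valence shell; down a group each new principal shell makes the atom larger.
These span different periods and groups, so the two trends combine.
Sn > Se: both effects reinforce here, so Sn is clearly the larger of the two.
Approximate values (pm): Se 116, Sn 140.
So Se has the smaller atomic size (Se < Sn).

Se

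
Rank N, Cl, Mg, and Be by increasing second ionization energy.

Mg < Be < Cl < N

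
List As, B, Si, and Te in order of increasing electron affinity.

B is in period 2, group 13; Si is in period 3, group 14; As is in period 4, group 15; Te is in period 5, group 16.
Atoms with high Z_eff and room in the valence shell (especially the halogens) have the most exothermic electron affinities.
A diagonal step moves right (one effect) and down (the opposite effect) at once.
As > B: the two effects oppose for this pair; the across-period effect wins (78 vs 27 kJ/mol).
Si > As: the two effects oppose for this pair; the down-group effect wins (134 vs 78 kJ/mol).
Te > Si: period and group pull opposite ways; the across-period shift dominates (190 vs 134 kJ/mol).
Tabulated electron affinity (kJ/mol): B 27, Si 134, As 78, Te 190.
So from lowest to highest: B < As < Si < Te.

B, As, Si, Te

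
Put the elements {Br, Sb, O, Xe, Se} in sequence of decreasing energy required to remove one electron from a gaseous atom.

O > Xe > Br > Se > Sb

Across a period the outer electron is held more tightly (higher IE₁); down a group it sits in a higher shell, more shielded, and comes off more easily.
Here both period and group differ, so the two effects have to be weighed against each other.
Se > Sb: relative to Sb, both the across-period and down-group shifts push Se's first ionization energy up.
Br > Se: Br lies to the right of Se in period 4, so the across-period effect alone puts Br higher.
Xe > Br: period and group pull opposite ways; the across-period shift dominates (1170 vs 1140 kJ/mol).
O > Xe: the two effects oppose for this pair; the down-group effect wins (1314 vs 1170 kJ/mol).
Tabulated first ionization energy (kJ/mol): O 1314, Se 941, Br 1140, Sb 831, Xe 1170.
So from highest to lowest: O > Xe > Br > Se > Sb.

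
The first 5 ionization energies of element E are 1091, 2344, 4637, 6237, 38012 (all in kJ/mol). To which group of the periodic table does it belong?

Group 14

Look for the largest jump between consecutive ionization energies: IE5/IE4 ≈ 6.1, far larger than any earlier ratio.
That jump marks the point where a core electron is being removed. So the atom has 4 valence electrons.
A main-group element with 4 valence electrons is in group 14.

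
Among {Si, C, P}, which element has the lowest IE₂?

Si

IE_2 is the cost of taking one more electron from the +1 cation: Si⁺ still has 3 valence electrons; C⁺ still has 3 valence electrons; P⁺ still has 4 valence electrons.
All are still removing valence electrons, so compare the +1 ions as you would atoms: IE_2 generally rises across a period (higher Z_eff) and falls down a group (larger shell), subject to the usual subshell exceptions.
Valence configurations: Si⁺ [Ne]3s²3p¹, C⁺ [He]2s²2p¹, P⁺ [Ne]3s²3p².
Approximate IE_2 values (kJ/mol): Si 1577, C 2353, P 1907.
Hence IE_2: Si < P < C.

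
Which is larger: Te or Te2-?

Te2-

Forming Te2- adds 2 electrons to Te. More electron–electron repulsion in the same shell, with unchanged nuclear charge, lets the cloud expand.
An anion is larger than its parent atom: Te2- > Te.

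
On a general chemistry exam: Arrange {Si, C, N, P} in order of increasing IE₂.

Si, P, C, N

The second ionization energy removes an electron from the +1 ion. For each element: Si⁺ still has 3 valence electrons; C⁺ still has 3 valence electrons; N⁺ still has 4 valence electrons; P⁺ still has 4 valence electrons.
All are still removing valence electrons, so compare the +1 ions as you would atoms: IE_2 generally rises across a period (higher Z_eff) and falls down a group (larger shell), subject to the usual subshell exceptions.
Valence configurations: Si⁺ [Ne]3s²3p¹, C⁺ [He]2s²2p¹, N⁺ [He]2s²2p², P⁺ [Ne]3s²3p².
Tabulated IE_2 (kJ/mol): Si 1577, C 2353, N 2856, P 1907.
Hence IE_2: Si < P < C < N.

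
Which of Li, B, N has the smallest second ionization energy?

The second ionization energy removes an electron from the +1 ion. For each element: Li⁺ is the bare [He] core; B⁺ still has 2 valence electrons; N⁺ still has 4 valence electrons.
Breaking into a closed-shell core is much more expensive than removing a leftover valence electron — Li has the largest IE_2 here.
Valence configurations: B⁺ [He]2s², N⁺ [He]2s²2p².
The numbers (kJ/mol): Li 7298, B 2427, N 2856.
Overall IE_2 order: B < N < Li.

B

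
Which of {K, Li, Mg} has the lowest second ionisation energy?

Mg

Consider each +1 ion: K⁺ is the bare [Ar] core; Li⁺ is the bare [He] core; Mg⁺ still has 1 valence electron.
Core electrons are held far more tightly than valence electrons, so K and Li top the IE_2 order.
Approximate IE_2 values (kJ/mol): K 3052, Li 7298, Mg 1451.
Overall IE_2 order: Mg < K < Li.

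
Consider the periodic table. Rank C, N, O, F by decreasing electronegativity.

C is in period 2, group 14; N is in period 2, group 15; O is in period 2, group 16; F is in period 2, group 17.
Smaller atoms with higher effective nuclear charge are more electronegative.
All lie in period 2, so electronegativity increases left to right.
So from highest to lowest: F > O > N > C.

F > O > N > C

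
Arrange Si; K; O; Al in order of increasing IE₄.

Consider each +3 ion: Si³⁺ still has 1 valence electron; K³⁺ is already 2 electrons into the core; O³⁺ still has 3 valence electrons; Al³⁺ is the bare [Ne] core.
Usually core removal costs more than valence removal, but here the competition is close: a tightly held n=2 valence electron can cost more to remove than an n=3 core electron, so the actual values have to decide it.
Valence configurations: Si³⁺ [Ne]3s¹, O³⁺ [He]2s²2p¹.
Approximate IE_4 values (kJ/mol): Si 4356, K 5877, O 7469, Al 11577.
Putting it together, IE_4: Si < K < O < Al.

Si, K, O, Al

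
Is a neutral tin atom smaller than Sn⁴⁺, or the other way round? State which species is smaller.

Sn⁴⁺

Forming Sn⁴⁺ removes 4 electrons from Sn. Fewer electrons for the same nuclear charge means less shielding and a higher Z_eff on the remaining electrons.
A cation is smaller than its parent atom: Sn⁴⁺ < Sn.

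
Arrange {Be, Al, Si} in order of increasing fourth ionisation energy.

Consider each +3 ion: Be³⁺ is already 1 electron into the core; Al³⁺ is the bare [Ne] core; Si³⁺ still has 1 valence electron.
Breaking into a closed-shell core is much more expensive than removing a leftover valence electron — Al and Be have the largest IE_4 here.
The numbers (kJ/mol): Be 21007, Al 11577, Si 4356.
Hence IE_4: Si < Al < Be.

Si, Al, Be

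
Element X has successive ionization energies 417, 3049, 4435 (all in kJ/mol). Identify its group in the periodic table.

Look for the largest jump between consecutive ionization energies: IE2/IE1 ≈ 7.3, far larger than any earlier ratio.
That jump marks the point where a core electron is being removed. So the atom has 1 valence electron.
A main-group element with 1 valence electron is in group 1.

Group 1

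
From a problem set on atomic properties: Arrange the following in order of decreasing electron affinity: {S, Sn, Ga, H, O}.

H is in period 1, group 1; O is in period 2, group 16; S is in period 3, group 16; Ga is in period 4, group 13; Sn is in period 5, group 14.
EA tends to increase across a period and decrease down a group, though the pattern is less regular than for IE or radius.
Here both period and group differ, so the two effects have to be weighed against each other.
H > Ga: the two effects oppose for this pair; the down-group effect wins (73 vs 29 kJ/mol).
Sn > H: period and group pull opposite ways; the across-period shift dominates (107 vs 73 kJ/mol).
O > Sn: relative to Sn, both the across-period and down-group shifts push O's electron affinity up.
S > O: this pair runs against the simple trend — see the exception note.
Note the exception: S has a higher electron affinity than O, contrary to the simple trend — the compact 2p subshell of O repels the added electron more than S's larger 3p does.
For reference (kJ/mol): H 73, O 141, S 200, Ga 29, Sn 107.
So from highest to lowest: S > O > Sn > H > Ga.

S > O > Sn > H > Ga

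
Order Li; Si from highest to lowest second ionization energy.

Consider each +1 ion: Li⁺ is the bare [He] core; Si⁺ still has 3 valence electrons.
Breaking into a closed-shell core is much more expensive than removing a leftover valence electron — Li has the largest IE_2 here.
Tabulated IE_2 (kJ/mol): Li 7298, Si 1577.
Hence IE_2: Si < Li.

Li > Si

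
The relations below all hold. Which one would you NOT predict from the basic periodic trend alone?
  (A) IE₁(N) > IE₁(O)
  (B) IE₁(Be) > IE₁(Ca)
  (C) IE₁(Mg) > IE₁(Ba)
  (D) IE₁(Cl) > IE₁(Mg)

The general trend: first ionization energy increases across a period and decreases down a group.
(A) N (period 2, group 15) vs O (period 2, group 16): the stated order contradicts the simple trend.
(B) Be (period 2, group 2) vs Ca (period 4, group 2): the stated order agrees with the simple trend.
(C) Mg (period 3, group 2) vs Ba (period 6, group 2): the stated order agrees with the simple trend.
(D) Cl (period 3, group 17) vs Mg (period 3, group 2): the stated order agrees with the simple trend.
The exception is (A): pairing an electron in O's 2p⁴ costs repulsion energy, so O ionizes more easily than half-filled N (2p³).

(A)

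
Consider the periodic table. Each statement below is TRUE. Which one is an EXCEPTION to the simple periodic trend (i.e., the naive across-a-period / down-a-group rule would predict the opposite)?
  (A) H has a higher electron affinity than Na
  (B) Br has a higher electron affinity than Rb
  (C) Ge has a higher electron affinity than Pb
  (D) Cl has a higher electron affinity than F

(D)

The general trend: electron affinity increases across a period and decreases down a group.
(A) H (period 1, group 1) vs Na (period 3, group 1): the stated order agrees with the simple trend.
(B) Br (period 4, group 17) vs Rb (period 5, group 1): the stated order agrees with the simple trend.
(C) Ge (period 4, group 14) vs Pb (period 6, group 14): the stated order agrees with the simple trend.
(D) Cl (period 3, group 17) vs F (period 2, group 17): the stated order contradicts the simple trend.
The exception is (D): F's small 2p subshell makes the incoming electron feel strong e⁻–e⁻ repulsion, so Cl actually releases more energy on gaining an electron.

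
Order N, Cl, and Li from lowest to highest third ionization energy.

Cl < N < Li

After 2 electrons have been removed, what remains? N²⁺ still has 3 valence electrons; Cl²⁺ still has 5 valence electrons; Li²⁺ is already 1 electron into the core.
Core electrons are held far more tightly than valence electrons, so Li tops the IE_3 order.
Valence configurations: N²⁺ [He]2s²2p¹, Cl²⁺ [Ne]3s²3p³.
The numbers (kJ/mol): N 4578, Cl 3822, Li 11815.
Hence IE_3: Cl < N < Li.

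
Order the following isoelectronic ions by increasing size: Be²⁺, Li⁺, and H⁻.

All of these have 2 electrons, so size is governed by nuclear charge alone: the more protons, the stronger the pull on the same electron cloud, and the smaller the ion.
Nuclear charges: Be²⁺ (Z=4), Li⁺ (Z=3), H⁻ (Z=1).
Smallest to largest: Be²⁺ < Li⁺ < H⁻.

Be²⁺ < Li⁺ < H⁻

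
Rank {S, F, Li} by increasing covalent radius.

Li is in period 2, group 1; F is in period 2, group 17; S is in period 3, group 16.
Moving right in a period, electrons are added to the same shell under a stronger nuclear pull, so atoms get smaller; moving down, a new shell is opened and atoms get larger.
These span different periods and groups, so the two trends combine.
S > F: both effects reinforce here, so S is clearly the larger of the two.
Li > S: the two effects oppose for this pair; the across-period effect wins (133 vs 103 pm).
For reference (pm): Li 133, F 64, S 103.
So from smallest to largest: F < S < Li.

F < S < Li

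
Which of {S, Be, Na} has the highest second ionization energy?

Na

IE_2 is the cost of taking one more electron from the +1 cation: S⁺ still has 5 valence electrons; Be⁺ still has 1 valence electron; Na⁺ is the bare [Ne] core.
Breaking into a closed-shell core is much more expensive than removing a leftover valence electron — Na has the largest IE_2 here.
Valence configurations: S⁺ [Ne]3s²3p³, Be⁺ [He]2s¹.
Tabulated IE_2 (kJ/mol): S 2252, Be 1757, Na 4562.
Overall IE_2 order: Be < S < Na.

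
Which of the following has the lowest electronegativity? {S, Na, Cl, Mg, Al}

Electronegativity increases across a period and decreases down a group, tracking effective nuclear charge and atomic size.
All lie in period 3, so electronegativity increases left to right.
The lowest electronegativity among these belongs to Na.

Na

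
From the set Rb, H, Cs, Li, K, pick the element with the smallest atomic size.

H is in period 1, group 1; Li is in period 2, group 1; K is in period 4, group 1; Rb is in period 5, group 1; Cs is in period 6, group 1.
Radius decreases left→right (rising Z_eff, same n) and increases top→bottom (higher n).
All are in group 1, so atomic radius increases down the group.
The smallest atomic size among these belongs to H.

H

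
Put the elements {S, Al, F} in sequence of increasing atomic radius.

F < S < Al

F is in period 2, group 17; Al is in period 3, group 13; S is in period 3, group 16.
Atomic radius shrinks across a period as nuclear charge pulls the same shell inward, and grows down a group as new shells are added.
These span different periods and groups, so the two trends combine.
S > F: both effects reinforce here, so S is clearly the larger of the two.
Al > S: Al lies to the left of S in period 3, so the across-period effect alone puts Al larger.
Approximate values (pm): F 64, Al 126, S 103.
So from smallest to largest: F < S < Al.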